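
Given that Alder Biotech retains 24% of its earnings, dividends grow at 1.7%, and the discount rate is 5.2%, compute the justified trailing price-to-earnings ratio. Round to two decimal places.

Payout ratio b = 1 − 0.24 = 0.76.
Justified trailing P/E = b(1+g)/(r−g) = 0.76×(1+0.017)/(0.052−0.017) = 22.0834

22.08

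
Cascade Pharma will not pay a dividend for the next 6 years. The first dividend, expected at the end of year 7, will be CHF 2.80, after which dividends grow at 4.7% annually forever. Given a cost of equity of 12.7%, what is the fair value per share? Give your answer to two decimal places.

CHF 17.08

Deferred-dividend DDM. At t=6 the remaining stream is a growing perpetuity with first payment D_7 = 2.80.
V_6 = D_7/(r−g) = 2.80/(0.127−0.047) = 35.0000
P₀ = V_6/(1+r)^6 = 35.0000/(1+0.127)^6 = 17.0814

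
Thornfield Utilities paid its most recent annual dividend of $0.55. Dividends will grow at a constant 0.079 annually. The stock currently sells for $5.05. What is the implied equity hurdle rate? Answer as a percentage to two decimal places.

Rearranging the constant-growth DDM: r = D₁/P₀ + g.
D₁ = 0.55 × (1 + 0.079) = 0.5935.
r = 0.5935 / 5.05 + 0.079 = 0.11751 + 0.079 = 0.19651

19.65%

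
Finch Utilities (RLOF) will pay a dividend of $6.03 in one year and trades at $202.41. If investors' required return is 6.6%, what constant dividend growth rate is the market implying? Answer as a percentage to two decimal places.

From P₀ = D₁/(r − g), the implied growth is g = r − D₁/P₀.
g = 0.066 − 6.03/202.41 = 0.066 − 0.02979 = 0.03621

3.62%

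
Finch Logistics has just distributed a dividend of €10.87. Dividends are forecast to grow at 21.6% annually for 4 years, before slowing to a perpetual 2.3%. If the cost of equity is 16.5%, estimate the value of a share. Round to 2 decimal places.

Two-stage DDM. Project D₁…D_4 at 0.216, terminal growth 0.023, discount at r = 0.165.
D_1 = 13.2179
D_2 = 16.0730
D_3 = 19.5448
D_4 = 23.7664
Terminal value at t=4: TV = D_5/(r−g) = 24.3131/(0.165−0.023) = 171.2187
P₀ = 13.2179/(1+0.165)^1 + 16.0730/(1+0.165)^2 + 19.5448/(1+0.165)^3 + 23.7664/(1+0.165)^4 + 171.2187/(1+0.165)^4 = 141.4010

€141.40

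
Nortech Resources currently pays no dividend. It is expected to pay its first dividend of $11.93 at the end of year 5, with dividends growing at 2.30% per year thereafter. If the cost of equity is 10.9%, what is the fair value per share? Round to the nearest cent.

Deferred-dividend DDM. At t=4 the remaining stream is a growing perpetuity with first payment D_5 = 11.93.
V_4 = D_5/(r−g) = 11.93/(0.109−0.023) = 138.7209
P₀ = V_4/(1+r)^4 = 138.7209/(1+0.109)^4 = 91.7098

$91.71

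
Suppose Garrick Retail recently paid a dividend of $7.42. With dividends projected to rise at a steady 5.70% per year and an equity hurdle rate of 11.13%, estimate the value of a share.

$144.44

Gordon growth model: P₀ = D₁/(r − g). D₁ = 7.42 × (1 + 0.057) = 7.8429.
P₀ = 7.8429 / (0.1113 − 0.057) = 7.8429 / 0.0543 = 144.4372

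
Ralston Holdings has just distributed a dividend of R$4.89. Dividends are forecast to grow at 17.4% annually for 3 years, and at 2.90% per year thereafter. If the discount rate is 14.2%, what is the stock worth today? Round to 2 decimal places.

R$63.89

Two-stage DDM. Project D₁…D_3 at 0.174, terminal growth 0.029, discount at r = 0.142.
D_1 = 5.7409
D_2 = 6.7398
D_3 = 7.9125
Terminal value at t=3: TV = D_4/(r−g) = 8.1420/(0.142−0.029) = 72.0527
P₀ = 5.7409/(1+0.142)^1 + 6.7398/(1+0.142)^2 + 7.9125/(1+0.142)^3 + 72.0527/(1+0.142)^3 = 63.8860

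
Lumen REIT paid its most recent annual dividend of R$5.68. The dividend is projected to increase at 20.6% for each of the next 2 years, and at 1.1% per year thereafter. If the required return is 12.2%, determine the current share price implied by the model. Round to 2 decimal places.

R$72.44

Two-stage DDM. Project D₁…D_2 at 0.206, terminal growth 0.011, discount at r = 0.122.
D_1 = 6.8501
D_2 = 8.2612
Terminal value at t=2: TV = D_3/(r−g) = 8.3521/(0.122−0.011) = 75.2439
P₀ = 6.8501/(1+0.122)^1 + 8.2612/(1+0.122)^2 + 75.2439/(1+0.122)^2 = 72.4379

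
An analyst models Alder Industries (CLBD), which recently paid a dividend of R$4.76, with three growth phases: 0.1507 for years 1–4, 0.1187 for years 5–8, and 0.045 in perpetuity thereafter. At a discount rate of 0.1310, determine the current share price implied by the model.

R$99.06

Three-stage DDM. Project D₁…D_8; terminal Gordon value at t=8 with g = 0.045; discount at r = 0.131.
D_1 = 5.4773
D_2 = 6.3028
D_3 = 7.2526
D_4 = 8.3456
D_5 = 9.3362
D_6 = 10.4444
D_7 = 11.6841
D_8 = 13.0710
TV_8 = 13.6592/(0.131−0.045) = 158.8283
P₀ = Σ Dₜ/(1+r)ᵗ + TV_8/(1+r)^8 = 99.0601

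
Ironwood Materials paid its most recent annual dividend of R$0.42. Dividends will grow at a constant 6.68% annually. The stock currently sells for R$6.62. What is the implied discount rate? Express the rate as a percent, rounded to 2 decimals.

Rearranging the constant-growth DDM: r = D₁/P₀ + g.
D₁ = 0.42 × (1 + 0.0668) = 0.4481.
r = 0.4481 / 6.62 + 0.0668 = 0.06768 + 0.0668 = 0.13448

13.45%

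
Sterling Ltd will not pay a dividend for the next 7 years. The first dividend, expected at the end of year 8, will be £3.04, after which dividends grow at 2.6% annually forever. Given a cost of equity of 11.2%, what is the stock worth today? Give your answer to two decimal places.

£16.81

Deferred-dividend DDM. At t=7 the remaining stream is a growing perpetuity with first payment D_8 = 3.04.
V_7 = D_8/(r−g) = 3.04/(0.112−0.026) = 35.3488
P₀ = V_7/(1+r)^7 = 35.3488/(1+0.112)^7 = 16.8129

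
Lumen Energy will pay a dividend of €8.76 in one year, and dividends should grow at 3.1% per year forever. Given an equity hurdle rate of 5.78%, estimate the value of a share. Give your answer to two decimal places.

€326.87

Gordon growth model: P₀ = D₁/(r − g), with D₁ = 8.76 given directly.
P₀ = 8.7600 / (0.0578 − 0.031) = 8.7600 / 0.0268 = 326.8657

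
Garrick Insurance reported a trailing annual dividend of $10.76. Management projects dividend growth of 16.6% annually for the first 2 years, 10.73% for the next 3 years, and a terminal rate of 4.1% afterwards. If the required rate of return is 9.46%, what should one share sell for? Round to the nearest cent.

$306.64

Three-stage DDM. Project D₁…D_5; terminal Gordon value at t=5 with g = 0.041; discount at r = 0.0946.
D_1 = 12.5462
D_2 = 14.6288
D_3 = 16.1985
D_4 = 17.9366
D_5 = 19.8612
TV_5 = 20.6755/(0.0946−0.041) = 385.7369
P₀ = Σ Dₜ/(1+r)ᵗ + TV_5/(1+r)^5 = 306.6353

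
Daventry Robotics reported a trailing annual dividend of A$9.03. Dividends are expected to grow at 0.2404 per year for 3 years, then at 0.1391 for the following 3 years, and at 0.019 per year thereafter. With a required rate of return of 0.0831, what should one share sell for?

A$331.61

Three-stage DDM. Project D₁…D_6; terminal Gordon value at t=6 with g = 0.019; discount at r = 0.0831.
D_1 = 11.2008
D_2 = 13.8935
D_3 = 17.2335
D_4 = 19.6307
D_5 = 22.3613
D_6 = 25.4717
TV_6 = 25.9557/(0.0831−0.019) = 404.9251
P₀ = Σ Dₜ/(1+r)ᵗ + TV_6/(1+r)^6 = 331.6135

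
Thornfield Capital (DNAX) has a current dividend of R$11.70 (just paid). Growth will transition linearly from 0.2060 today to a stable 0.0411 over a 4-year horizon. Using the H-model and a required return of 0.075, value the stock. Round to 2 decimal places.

H-model: P₀ = D₀[(1+g_L) + H(g_S−g_L)]/(r−g_L), with H = 4/2 = 2.
P₀ = 11.70 × [(1+0.0411) + 2×(0.206−0.0411)] / (0.075−0.0411)
   = 11.70 × 1.3709 / 0.0339 = 473.1425

R$473.14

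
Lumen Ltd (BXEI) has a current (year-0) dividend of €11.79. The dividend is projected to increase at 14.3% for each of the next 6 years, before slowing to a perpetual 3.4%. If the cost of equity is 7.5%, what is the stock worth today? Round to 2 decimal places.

Two-stage DDM. Project D₁…D_6 at 0.143, terminal growth 0.034, discount at r = 0.075.
D_1 = 13.4760
D_2 = 15.4030
D_3 = 17.6057
D_4 = 20.1233
D_5 = 23.0009
D_6 = 26.2900
Terminal value at t=6: TV = D_7/(r−g) = 27.1839/(0.075−0.034) = 663.0219
P₀ = 13.4760/(1+0.075)^1 + 15.4030/(1+0.075)^2 + 17.6057/(1+0.075)^3 + 20.1233/(1+0.075)^4 + 23.0009/(1+0.075)^5 + 26.2900/(1+0.075)^6 + 663.0219/(1+0.075)^6 = 517.7738

€517.77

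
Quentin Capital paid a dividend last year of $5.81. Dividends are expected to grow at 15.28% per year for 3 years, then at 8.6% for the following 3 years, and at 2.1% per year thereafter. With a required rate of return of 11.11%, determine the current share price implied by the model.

$106.03

Three-stage DDM. Project D₁…D_6; terminal Gordon value at t=6 with g = 0.021; discount at r = 0.1111.
D_1 = 6.6978
D_2 = 7.7212
D_3 = 8.9010
D_4 = 9.6665
D_5 = 10.4978
D_6 = 11.4006
TV_6 = 11.6400/(0.1111−0.021) = 129.1899
P₀ = Σ Dₜ/(1+r)ᵗ + TV_6/(1+r)^6 = 106.0329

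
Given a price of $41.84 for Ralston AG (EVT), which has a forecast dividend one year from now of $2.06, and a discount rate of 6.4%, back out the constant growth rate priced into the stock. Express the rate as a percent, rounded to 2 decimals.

From P₀ = D₁/(r − g), the implied growth is g = r − D₁/P₀.
g = 0.064 − 2.06/41.84 = 0.064 − 0.04924 = 0.01476

1.48%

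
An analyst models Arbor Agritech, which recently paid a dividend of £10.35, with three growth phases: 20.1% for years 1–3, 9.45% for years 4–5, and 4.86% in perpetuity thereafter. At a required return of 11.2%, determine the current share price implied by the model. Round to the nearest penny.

£270.69

Three-stage DDM. Project D₁…D_5; terminal Gordon value at t=5 with g = 0.0486; discount at r = 0.112.
D_1 = 12.4304
D_2 = 14.9289
D_3 = 17.9295
D_4 = 19.6239
D_5 = 21.4783
TV_5 = 22.5222/(0.112−0.0486) = 355.2397
P₀ = Σ Dₜ/(1+r)ᵗ + TV_5/(1+r)^5 = 270.6854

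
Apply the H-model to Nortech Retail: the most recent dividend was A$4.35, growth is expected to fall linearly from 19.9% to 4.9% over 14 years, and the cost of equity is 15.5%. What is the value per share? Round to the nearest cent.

A$86.14

H-model: P₀ = D₀[(1+g_L) + H(g_S−g_L)]/(r−g_L), with H = 14/2 = 7.
P₀ = 4.35 × [(1+0.049) + 7×(0.199−0.049)] / (0.155−0.049)
   = 4.35 × 2.0990 / 0.106 = 86.1382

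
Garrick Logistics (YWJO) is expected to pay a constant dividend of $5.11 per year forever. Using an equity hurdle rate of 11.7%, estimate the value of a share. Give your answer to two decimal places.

Zero-growth DDM (perpetuity): P₀ = D/r = 5.11 / 0.117 = 43.6752

$43.68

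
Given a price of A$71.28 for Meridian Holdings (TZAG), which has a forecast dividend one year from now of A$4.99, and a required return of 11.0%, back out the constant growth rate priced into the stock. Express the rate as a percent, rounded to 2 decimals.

From P₀ = D₁/(r − g), the implied growth is g = r − D₁/P₀.
g = 0.11 − 4.99/71.28 = 0.11 − 0.07001 = 0.03999

4.00%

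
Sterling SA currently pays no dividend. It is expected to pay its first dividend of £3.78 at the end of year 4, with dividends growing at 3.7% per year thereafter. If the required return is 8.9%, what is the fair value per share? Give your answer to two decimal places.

£56.29

Deferred-dividend DDM. At t=3 the remaining stream is a growing perpetuity with first payment D_4 = 3.78.
V_3 = D_4/(r−g) = 3.78/(0.089−0.037) = 72.6923
P₀ = V_3/(1+r)^3 = 72.6923/(1+0.089)^3 = 56.2866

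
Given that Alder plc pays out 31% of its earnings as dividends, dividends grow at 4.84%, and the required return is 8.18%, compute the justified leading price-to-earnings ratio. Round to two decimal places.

Justified leading P/E = b/(r−g) = 0.31/(0.0818−0.0484) = 9.2814

9.28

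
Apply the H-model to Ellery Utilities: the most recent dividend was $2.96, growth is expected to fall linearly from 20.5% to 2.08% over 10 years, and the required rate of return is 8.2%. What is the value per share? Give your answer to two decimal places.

H-model: P₀ = D₀[(1+g_L) + H(g_S−g_L)]/(r−g_L), with H = 10/2 = 5.
P₀ = 2.96 × [(1+0.0208) + 5×(0.205−0.0208)] / (0.082−0.0208)
   = 2.96 × 1.9418 / 0.0612 = 93.9171

$93.92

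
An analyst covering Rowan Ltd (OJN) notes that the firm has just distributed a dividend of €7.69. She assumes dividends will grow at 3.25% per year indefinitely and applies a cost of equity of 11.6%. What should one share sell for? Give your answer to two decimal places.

€95.09

Gordon growth model: P₀ = D₁/(r − g). D₁ = 7.69 × (1 + 0.0325) = 7.9399.
P₀ = 7.9399 / (0.116 − 0.0325) = 7.9399 / 0.0835 = 95.0889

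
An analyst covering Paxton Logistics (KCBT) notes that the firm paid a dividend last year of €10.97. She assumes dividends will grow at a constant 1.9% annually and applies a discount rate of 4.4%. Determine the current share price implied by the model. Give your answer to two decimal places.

€447.14

Gordon growth model: P₀ = D₁/(r − g). D₁ = 10.97 × (1 + 0.019) = 11.1784.
P₀ = 11.1784 / (0.044 − 0.019) = 11.1784 / 0.025 = 447.1372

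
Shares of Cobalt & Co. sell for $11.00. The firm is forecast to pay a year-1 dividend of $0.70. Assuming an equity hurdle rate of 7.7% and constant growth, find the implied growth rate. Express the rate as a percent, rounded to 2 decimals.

From P₀ = D₁/(r − g), the implied growth is g = r − D₁/P₀.
g = 0.077 − 0.70/11.00 = 0.077 − 0.06364 = 0.01336

1.34%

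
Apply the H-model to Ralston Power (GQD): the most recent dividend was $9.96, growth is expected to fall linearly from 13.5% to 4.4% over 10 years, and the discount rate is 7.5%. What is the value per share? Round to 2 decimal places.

$481.61

H-model: P₀ = D₀[(1+g_L) + H(g_S−g_L)]/(r−g_L), with H = 10/2 = 5.
P₀ = 9.96 × [(1+0.044) + 5×(0.135−0.044)] / (0.075−0.044)
   = 9.96 × 1.4990 / 0.031 = 481.6142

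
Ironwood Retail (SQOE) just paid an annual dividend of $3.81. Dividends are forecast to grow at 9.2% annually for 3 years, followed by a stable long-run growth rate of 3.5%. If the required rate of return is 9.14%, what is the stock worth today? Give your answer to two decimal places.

Two-stage DDM. Project D₁…D_3 at 0.092, terminal growth 0.035, discount at r = 0.0914.
D_1 = 4.1605
D_2 = 4.5433
D_3 = 4.9613
Terminal value at t=3: TV = D_4/(r−g) = 5.1349/(0.0914−0.035) = 91.0446
P₀ = 4.1605/(1+0.0914)^1 + 4.5433/(1+0.0914)^2 + 4.9613/(1+0.0914)^3 + 91.0446/(1+0.0914)^3 = 81.4755

$81.48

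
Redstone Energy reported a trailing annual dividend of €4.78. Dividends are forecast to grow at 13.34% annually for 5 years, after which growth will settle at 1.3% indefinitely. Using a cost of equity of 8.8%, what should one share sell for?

Two-stage DDM. Project D₁…D_5 at 0.1334, terminal growth 0.013, discount at r = 0.088.
D_1 = 5.4177
D_2 = 6.1404
D_3 = 6.9595
D_4 = 7.8879
D_5 = 8.9401
Terminal value at t=5: TV = D_6/(r−g) = 9.0564/(0.088−0.013) = 120.7514
P₀ = 5.4177/(1+0.088)^1 + 6.1404/(1+0.088)^2 + 6.9595/(1+0.088)^3 + 7.8879/(1+0.088)^4 + 8.9401/(1+0.088)^5 + 120.7514/(1+0.088)^5 = 106.2677

€106.27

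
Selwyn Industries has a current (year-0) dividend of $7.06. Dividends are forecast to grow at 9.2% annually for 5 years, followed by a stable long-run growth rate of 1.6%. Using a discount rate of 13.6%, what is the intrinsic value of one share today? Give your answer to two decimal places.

Two-stage DDM. Project D₁…D_5 at 0.092, terminal growth 0.016, discount at r = 0.136.
D_1 = 7.7095
D_2 = 8.4188
D_3 = 9.1933
D_4 = 10.0391
D_5 = 10.9627
Terminal value at t=5: TV = D_6/(r−g) = 11.1381/(0.136−0.016) = 92.8176
P₀ = 7.7095/(1+0.136)^1 + 8.4188/(1+0.136)^2 + 9.1933/(1+0.136)^3 + 10.0391/(1+0.136)^4 + 10.9627/(1+0.136)^5 + 92.8176/(1+0.136)^5 = 80.4653

$80.47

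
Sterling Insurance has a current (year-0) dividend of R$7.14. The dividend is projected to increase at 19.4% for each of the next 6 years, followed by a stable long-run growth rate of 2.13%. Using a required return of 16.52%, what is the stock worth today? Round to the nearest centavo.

Two-stage DDM. Project D₁…D_6 at 0.194, terminal growth 0.0213, discount at r = 0.1652.
D_1 = 8.5252
D_2 = 10.1790
D_3 = 12.1538
D_4 = 14.5116
D_5 = 17.3269
D_6 = 20.6883
Terminal value at t=6: TV = D_7/(r−g) = 21.1289/(0.1652−0.0213) = 146.8306
P₀ = 8.5252/(1+0.1652)^1 + 10.1790/(1+0.1652)^2 + 12.1538/(1+0.1652)^3 + 14.5116/(1+0.1652)^4 + 17.3269/(1+0.1652)^5 + 20.6883/(1+0.1652)^6 + 146.8306/(1+0.1652)^6 = 105.3722

R$105.37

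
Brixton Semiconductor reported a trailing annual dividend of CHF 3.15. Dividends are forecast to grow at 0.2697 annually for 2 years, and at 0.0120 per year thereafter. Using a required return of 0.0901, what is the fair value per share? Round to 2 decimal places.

CHF 63.32

Two-stage DDM. Project D₁…D_2 at 0.2697, terminal growth 0.012, discount at r = 0.0901.
D_1 = 3.9996
D_2 = 5.0782
Terminal value at t=2: TV = D_3/(r−g) = 5.1392/(0.0901−0.012) = 65.8025
P₀ = 3.9996/(1+0.0901)^1 + 5.0782/(1+0.0901)^2 + 65.8025/(1+0.0901)^2 = 63.3169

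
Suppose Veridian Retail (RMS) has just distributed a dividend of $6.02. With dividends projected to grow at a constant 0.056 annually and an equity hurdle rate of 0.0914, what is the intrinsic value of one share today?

$179.58

Gordon growth model: P₀ = D₁/(r − g). D₁ = 6.02 × (1 + 0.056) = 6.3571.
P₀ = 6.3571 / (0.0914 − 0.056) = 6.3571 / 0.0354 = 179.5797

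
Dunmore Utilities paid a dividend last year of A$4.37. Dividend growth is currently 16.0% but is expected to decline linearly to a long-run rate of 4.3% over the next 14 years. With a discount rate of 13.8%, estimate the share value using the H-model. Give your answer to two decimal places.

A$85.65

H-model: P₀ = D₀[(1+g_L) + H(g_S−g_L)]/(r−g_L), with H = 14/2 = 7.
P₀ = 4.37 × [(1+0.043) + 7×(0.16−0.043)] / (0.138−0.043)
   = 4.37 × 1.8620 / 0.095 = 85.6520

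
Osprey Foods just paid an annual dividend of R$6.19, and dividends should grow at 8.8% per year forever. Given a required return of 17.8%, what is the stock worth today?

Gordon growth model: P₀ = D₁/(r − g). D₁ = 6.19 × (1 + 0.088) = 6.7347.
P₀ = 6.7347 / (0.178 − 0.088) = 6.7347 / 0.09 = 74.8302

R$74.83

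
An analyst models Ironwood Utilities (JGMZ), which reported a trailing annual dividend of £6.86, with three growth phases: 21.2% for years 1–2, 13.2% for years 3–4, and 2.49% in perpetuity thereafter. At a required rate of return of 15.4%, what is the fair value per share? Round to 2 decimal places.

£87.28

Three-stage DDM. Project D₁…D_4; terminal Gordon value at t=4 with g = 0.0249; discount at r = 0.154.
D_1 = 8.3143
D_2 = 10.0770
D_3 = 11.4071
D_4 = 12.9129
TV_4 = 13.2344/(0.154−0.0249) = 102.5126
P₀ = Σ Dₜ/(1+r)ᵗ + TV_4/(1+r)^4 = 87.2790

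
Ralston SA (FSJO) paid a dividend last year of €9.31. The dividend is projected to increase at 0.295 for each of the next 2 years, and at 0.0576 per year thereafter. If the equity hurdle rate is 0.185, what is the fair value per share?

€113.59

Two-stage DDM. Project D₁…D_2 at 0.295, terminal growth 0.0576, discount at r = 0.185.
D_1 = 12.0564
D_2 = 15.6131
Terminal value at t=2: TV = D_3/(r−g) = 16.5124/(0.185−0.0576) = 129.6108
P₀ = 12.0564/(1+0.185)^1 + 15.6131/(1+0.185)^2 + 129.6108/(1+0.185)^2 = 113.5935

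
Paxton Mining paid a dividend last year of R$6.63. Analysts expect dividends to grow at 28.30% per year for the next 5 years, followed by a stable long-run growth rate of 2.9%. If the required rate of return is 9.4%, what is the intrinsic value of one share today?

R$287.68

Two-stage DDM. Project D₁…D_5 at 0.283, terminal growth 0.029, discount at r = 0.094.
D_1 = 8.5063
D_2 = 10.9136
D_3 = 14.0021
D_4 = 17.9647
D_5 = 23.0487
Terminal value at t=5: TV = D_6/(r−g) = 23.7171/(0.094−0.029) = 364.8790
P₀ = 8.5063/(1+0.094)^1 + 10.9136/(1+0.094)^2 + 14.0021/(1+0.094)^3 + 17.9647/(1+0.094)^4 + 23.0487/(1+0.094)^5 + 364.8790/(1+0.094)^5 = 287.6804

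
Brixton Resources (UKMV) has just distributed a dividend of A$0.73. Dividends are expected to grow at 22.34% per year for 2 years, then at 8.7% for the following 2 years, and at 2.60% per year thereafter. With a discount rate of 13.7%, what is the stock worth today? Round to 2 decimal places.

A$10.35

Three-stage DDM. Project D₁…D_4; terminal Gordon value at t=4 with g = 0.026; discount at r = 0.137.
D_1 = 0.8931
D_2 = 1.0926
D_3 = 1.1877
D_4 = 1.2910
TV_4 = 1.3245/(0.137−0.026) = 11.9328
P₀ = Σ Dₜ/(1+r)ᵗ + TV_4/(1+r)^4 = 10.3511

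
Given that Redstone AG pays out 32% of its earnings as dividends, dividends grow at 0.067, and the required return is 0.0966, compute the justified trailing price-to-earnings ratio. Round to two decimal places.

Justified trailing P/E = b(1+g)/(r−g) = 0.32×(1+0.067)/(0.0966−0.067) = 11.5351

11.54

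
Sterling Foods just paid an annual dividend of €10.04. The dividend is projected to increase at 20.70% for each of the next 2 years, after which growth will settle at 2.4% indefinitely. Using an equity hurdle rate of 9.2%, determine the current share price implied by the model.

Two-stage DDM. Project D₁…D_2 at 0.207, terminal growth 0.024, discount at r = 0.092.
D_1 = 12.1183
D_2 = 14.6268
Terminal value at t=2: TV = D_3/(r−g) = 14.9778/(0.092−0.024) = 220.2619
P₀ = 12.1183/(1+0.092)^1 + 14.6268/(1+0.092)^2 + 220.2619/(1+0.092)^2 = 208.0749

€208.07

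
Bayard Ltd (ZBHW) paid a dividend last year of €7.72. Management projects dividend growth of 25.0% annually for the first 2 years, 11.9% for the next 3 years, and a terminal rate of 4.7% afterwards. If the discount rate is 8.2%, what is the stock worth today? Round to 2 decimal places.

€393.23

Three-stage DDM. Project D₁…D_5; terminal Gordon value at t=5 with g = 0.047; discount at r = 0.082.
D_1 = 9.6500
D_2 = 12.0625
D_3 = 13.4979
D_4 = 15.1042
D_5 = 16.9016
TV_5 = 17.6960/(0.082−0.047) = 505.5990
P₀ = Σ Dₜ/(1+r)ᵗ + TV_5/(1+r)^5 = 393.2288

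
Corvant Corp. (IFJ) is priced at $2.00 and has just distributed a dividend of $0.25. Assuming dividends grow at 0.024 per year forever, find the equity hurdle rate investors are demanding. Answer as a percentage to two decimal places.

Rearranging the constant-growth DDM: r = D₁/P₀ + g.
D₁ = 0.25 × (1 + 0.024) = 0.2560.
r = 0.2560 / 2.00 + 0.024 = 0.12800 + 0.024 = 0.15200

15.20%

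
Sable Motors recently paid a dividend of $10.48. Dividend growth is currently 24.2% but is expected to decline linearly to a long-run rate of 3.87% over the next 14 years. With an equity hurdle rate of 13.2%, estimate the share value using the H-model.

H-model: P₀ = D₀[(1+g_L) + H(g_S−g_L)]/(r−g_L), with H = 14/2 = 7.
P₀ = 10.48 × [(1+0.0387) + 7×(0.242−0.0387)] / (0.132−0.0387)
   = 10.48 × 2.4618 / 0.0933 = 276.5237

$276.52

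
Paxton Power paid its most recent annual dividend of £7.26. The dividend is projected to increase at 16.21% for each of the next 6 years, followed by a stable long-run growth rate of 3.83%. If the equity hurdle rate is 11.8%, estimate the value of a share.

Two-stage DDM. Project D₁…D_6 at 0.1621, terminal growth 0.0383, discount at r = 0.118.
D_1 = 8.4368
D_2 = 9.8045
D_3 = 11.3938
D_4 = 13.2407
D_5 = 15.3870
D_6 = 17.8812
Terminal value at t=6: TV = D_7/(r−g) = 18.5661/(0.118−0.0383) = 232.9497
P₀ = 8.4368/(1+0.118)^1 + 9.8045/(1+0.118)^2 + 11.3938/(1+0.118)^3 + 13.2407/(1+0.118)^4 + 15.3870/(1+0.118)^5 + 17.8812/(1+0.118)^6 + 232.9497/(1+0.118)^6 = 169.2772

£169.28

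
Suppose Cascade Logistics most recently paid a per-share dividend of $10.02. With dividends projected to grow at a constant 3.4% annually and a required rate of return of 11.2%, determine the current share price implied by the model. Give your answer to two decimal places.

$132.83

Gordon growth model: P₀ = D₁/(r − g). D₁ = 10.02 × (1 + 0.034) = 10.3607.
P₀ = 10.3607 / (0.112 − 0.034) = 10.3607 / 0.078 = 132.8292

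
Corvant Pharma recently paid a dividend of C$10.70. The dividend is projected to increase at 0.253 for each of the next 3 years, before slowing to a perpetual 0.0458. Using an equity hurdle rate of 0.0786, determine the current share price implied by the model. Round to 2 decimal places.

C$578.49

Two-stage DDM. Project D₁…D_3 at 0.253, terminal growth 0.0458, discount at r = 0.0786.
D_1 = 13.4071
D_2 = 16.7991
D_3 = 21.0493
Terminal value at t=3: TV = D_4/(r−g) = 22.0133/(0.0786−0.0458) = 671.1379
P₀ = 13.4071/(1+0.0786)^1 + 16.7991/(1+0.0786)^2 + 21.0493/(1+0.0786)^3 + 671.1379/(1+0.0786)^3 = 578.4930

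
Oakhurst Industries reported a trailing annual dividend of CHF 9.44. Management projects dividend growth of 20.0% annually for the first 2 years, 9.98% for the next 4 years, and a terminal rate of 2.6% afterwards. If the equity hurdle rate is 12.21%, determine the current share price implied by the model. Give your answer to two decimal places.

Three-stage DDM. Project D₁…D_6; terminal Gordon value at t=6 with g = 0.026; discount at r = 0.1221.
D_1 = 11.3280
D_2 = 13.5936
D_3 = 14.9502
D_4 = 16.4423
D_5 = 18.0832
D_6 = 19.8879
TV_6 = 20.4050/(0.1221−0.026) = 212.3310
P₀ = Σ Dₜ/(1+r)ᵗ + TV_6/(1+r)^6 = 168.3442

CHF 168.34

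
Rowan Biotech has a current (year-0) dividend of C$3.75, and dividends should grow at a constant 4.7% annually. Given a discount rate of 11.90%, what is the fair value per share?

Gordon growth model: P₀ = D₁/(r − g). D₁ = 3.75 × (1 + 0.047) = 3.9262.
P₀ = 3.9262 / (0.119 − 0.047) = 3.9262 / 0.072 = 54.5312

C$54.53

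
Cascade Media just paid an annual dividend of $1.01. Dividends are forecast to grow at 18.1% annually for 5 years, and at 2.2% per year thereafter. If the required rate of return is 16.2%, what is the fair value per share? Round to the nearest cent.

Two-stage DDM. Project D₁…D_5 at 0.181, terminal growth 0.022, discount at r = 0.162.
D_1 = 1.1928
D_2 = 1.4087
D_3 = 1.6637
D_4 = 1.9648
D_5 = 2.3204
Terminal value at t=5: TV = D_6/(r−g) = 2.3715/(0.162−0.022) = 16.9392
P₀ = 1.1928/(1+0.162)^1 + 1.4087/(1+0.162)^2 + 1.6637/(1+0.162)^3 + 1.9648/(1+0.162)^4 + 2.3204/(1+0.162)^5 + 16.9392/(1+0.162)^5 = 13.2990

$13.30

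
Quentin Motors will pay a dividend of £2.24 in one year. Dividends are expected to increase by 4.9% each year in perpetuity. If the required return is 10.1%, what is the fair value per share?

£43.08

Gordon growth model: P₀ = D₁/(r − g), with D₁ = 2.24 given directly.
P₀ = 2.2400 / (0.101 − 0.049) = 2.2400 / 0.052 = 43.0769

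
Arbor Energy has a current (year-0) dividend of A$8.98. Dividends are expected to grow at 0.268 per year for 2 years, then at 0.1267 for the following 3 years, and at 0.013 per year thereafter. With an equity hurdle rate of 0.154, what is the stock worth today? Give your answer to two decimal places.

A$124.21

Three-stage DDM. Project D₁…D_5; terminal Gordon value at t=5 with g = 0.013; discount at r = 0.154.
D_1 = 11.3866
D_2 = 14.4383
D_3 = 16.2676
D_4 = 18.3287
D_5 = 20.6509
TV_5 = 20.9194/(0.154−0.013) = 148.3645
P₀ = Σ Dₜ/(1+r)ᵗ + TV_5/(1+r)^5 = 124.2135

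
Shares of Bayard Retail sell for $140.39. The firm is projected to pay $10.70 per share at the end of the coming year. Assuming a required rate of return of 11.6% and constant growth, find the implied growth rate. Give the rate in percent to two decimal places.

From P₀ = D₁/(r − g), the implied growth is g = r − D₁/P₀.
g = 0.116 − 10.70/140.39 = 0.116 − 0.07622 = 0.03978

3.98%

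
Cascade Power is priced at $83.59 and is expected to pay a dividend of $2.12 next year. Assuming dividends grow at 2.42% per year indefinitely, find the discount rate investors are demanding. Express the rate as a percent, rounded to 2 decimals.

Rearranging the constant-growth DDM: r = D₁/P₀ + g.
r = 2.1200 / 83.59 + 0.0242 = 0.02536 + 0.0242 = 0.04956

4.96%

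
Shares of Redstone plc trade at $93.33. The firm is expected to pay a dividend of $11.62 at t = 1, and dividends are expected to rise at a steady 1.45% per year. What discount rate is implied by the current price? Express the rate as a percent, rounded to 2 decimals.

13.90%

Rearranging the constant-growth DDM: r = D₁/P₀ + g.
r = 11.6200 / 93.33 + 0.0145 = 0.12450 + 0.0145 = 0.13900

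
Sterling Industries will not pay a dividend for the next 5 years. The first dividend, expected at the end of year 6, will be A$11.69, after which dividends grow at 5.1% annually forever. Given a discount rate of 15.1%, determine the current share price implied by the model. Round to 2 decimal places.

A$57.87

Deferred-dividend DDM. At t=5 the remaining stream is a growing perpetuity with first payment D_6 = 11.69.
V_5 = D_6/(r−g) = 11.69/(0.151−0.051) = 116.9000
P₀ = V_5/(1+r)^5 = 116.9000/(1+0.151)^5 = 57.8679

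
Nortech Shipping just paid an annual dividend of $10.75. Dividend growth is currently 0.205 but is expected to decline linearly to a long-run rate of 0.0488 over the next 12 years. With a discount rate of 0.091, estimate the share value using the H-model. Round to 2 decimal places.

$505.91

H-model: P₀ = D₀[(1+g_L) + H(g_S−g_L)]/(r−g_L), with H = 12/2 = 6.
P₀ = 10.75 × [(1+0.0488) + 6×(0.205−0.0488)] / (0.091−0.0488)
   = 10.75 × 1.9860 / 0.0422 = 505.9123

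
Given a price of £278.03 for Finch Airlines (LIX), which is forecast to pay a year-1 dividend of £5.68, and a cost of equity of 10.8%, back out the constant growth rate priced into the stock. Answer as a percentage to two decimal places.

From P₀ = D₁/(r − g), the implied growth is g = r − D₁/P₀.
g = 0.108 − 5.68/278.03 = 0.108 − 0.02043 = 0.08757

8.76%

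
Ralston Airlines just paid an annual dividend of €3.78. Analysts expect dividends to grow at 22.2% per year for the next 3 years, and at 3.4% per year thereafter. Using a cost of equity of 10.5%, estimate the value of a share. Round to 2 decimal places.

Two-stage DDM. Project D₁…D_3 at 0.222, terminal growth 0.034, discount at r = 0.105.
D_1 = 4.6192
D_2 = 5.6446
D_3 = 6.8977
Terminal value at t=3: TV = D_4/(r−g) = 7.1322/(0.105−0.034) = 100.4541
P₀ = 4.6192/(1+0.105)^1 + 5.6446/(1+0.105)^2 + 6.8977/(1+0.105)^3 + 100.4541/(1+0.105)^3 = 88.3682

€88.37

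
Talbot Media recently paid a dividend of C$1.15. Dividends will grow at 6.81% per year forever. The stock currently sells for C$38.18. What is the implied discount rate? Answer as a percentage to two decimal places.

Rearranging the constant-growth DDM: r = D₁/P₀ + g.
D₁ = 1.15 × (1 + 0.0681) = 1.2283.
r = 1.2283 / 38.18 + 0.0681 = 0.03217 + 0.0681 = 0.10027

10.03%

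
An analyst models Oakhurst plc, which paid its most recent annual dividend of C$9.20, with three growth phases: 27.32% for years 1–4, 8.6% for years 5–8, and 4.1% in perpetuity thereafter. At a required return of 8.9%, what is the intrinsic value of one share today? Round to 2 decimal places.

C$492.22

Three-stage DDM. Project D₁…D_8; terminal Gordon value at t=8 with g = 0.041; discount at r = 0.089.
D_1 = 11.7134
D_2 = 14.9136
D_3 = 18.9879
D_4 = 24.1754
D_5 = 26.2545
D_6 = 28.5124
D_7 = 30.9645
D_8 = 33.6274
TV_8 = 35.0062/(0.089−0.041) = 729.2948
P₀ = Σ Dₜ/(1+r)ᵗ + TV_8/(1+r)^8 = 492.2153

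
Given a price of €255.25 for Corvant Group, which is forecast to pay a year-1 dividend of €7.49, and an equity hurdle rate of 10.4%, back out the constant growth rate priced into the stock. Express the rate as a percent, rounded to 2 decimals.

From P₀ = D₁/(r − g), the implied growth is g = r − D₁/P₀.
g = 0.104 − 7.49/255.25 = 0.104 − 0.02934 = 0.07466

7.47%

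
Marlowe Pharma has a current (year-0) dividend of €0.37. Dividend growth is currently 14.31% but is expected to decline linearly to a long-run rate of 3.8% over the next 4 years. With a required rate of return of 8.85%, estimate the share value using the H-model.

€9.15

H-model: P₀ = D₀[(1+g_L) + H(g_S−g_L)]/(r−g_L), with H = 4/2 = 2.
P₀ = 0.37 × [(1+0.038) + 2×(0.1431−0.038)] / (0.0885−0.038)
   = 0.37 × 1.2482 / 0.0505 = 9.1452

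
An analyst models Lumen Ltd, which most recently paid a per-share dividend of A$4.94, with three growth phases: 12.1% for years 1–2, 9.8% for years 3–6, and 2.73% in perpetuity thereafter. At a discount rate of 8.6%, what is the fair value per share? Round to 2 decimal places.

A$128.26

Three-stage DDM. Project D₁…D_6; terminal Gordon value at t=6 with g = 0.0273; discount at r = 0.086.
D_1 = 5.5377
D_2 = 6.2078
D_3 = 6.8162
D_4 = 7.4842
D_5 = 8.2176
D_6 = 9.0229
TV_6 = 9.2693/(0.086−0.0273) = 157.9089
P₀ = Σ Dₜ/(1+r)ᵗ + TV_6/(1+r)^6 = 128.2610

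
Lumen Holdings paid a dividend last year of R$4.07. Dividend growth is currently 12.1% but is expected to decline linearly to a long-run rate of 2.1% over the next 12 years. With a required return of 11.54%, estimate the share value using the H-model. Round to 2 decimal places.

H-model: P₀ = D₀[(1+g_L) + H(g_S−g_L)]/(r−g_L), with H = 12/2 = 6.
P₀ = 4.07 × [(1+0.021) + 6×(0.121−0.021)] / (0.1154−0.021)
   = 4.07 × 1.6210 / 0.0944 = 69.8885

R$69.89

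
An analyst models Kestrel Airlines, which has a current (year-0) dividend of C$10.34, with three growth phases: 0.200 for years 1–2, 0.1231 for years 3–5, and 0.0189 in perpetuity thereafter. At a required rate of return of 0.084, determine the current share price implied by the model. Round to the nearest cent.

C$285.51

Three-stage DDM. Project D₁…D_5; terminal Gordon value at t=5 with g = 0.0189; discount at r = 0.084.
D_1 = 12.4080
D_2 = 14.8896
D_3 = 16.7225
D_4 = 18.7811
D_5 = 21.0930
TV_5 = 21.4917/(0.084−0.0189) = 330.1330
P₀ = Σ Dₜ/(1+r)ᵗ + TV_5/(1+r)^5 = 285.5090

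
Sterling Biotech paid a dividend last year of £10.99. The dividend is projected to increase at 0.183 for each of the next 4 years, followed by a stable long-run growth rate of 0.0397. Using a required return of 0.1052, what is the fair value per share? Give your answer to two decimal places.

Two-stage DDM. Project D₁…D_4 at 0.183, terminal growth 0.0397, discount at r = 0.1052.
D_1 = 13.0012
D_2 = 15.3804
D_3 = 18.1950
D_4 = 21.5247
Terminal value at t=4: TV = D_5/(r−g) = 22.3792/(0.1052−0.0397) = 341.6673
P₀ = 13.0012/(1+0.1052)^1 + 15.3804/(1+0.1052)^2 + 18.1950/(1+0.1052)^3 + 21.5247/(1+0.1052)^4 + 341.6673/(1+0.1052)^4 = 281.2627

£281.26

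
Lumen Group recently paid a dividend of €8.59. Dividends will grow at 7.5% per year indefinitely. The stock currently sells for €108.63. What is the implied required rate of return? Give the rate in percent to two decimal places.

Rearranging the constant-growth DDM: r = D₁/P₀ + g.
D₁ = 8.59 × (1 + 0.075) = 9.2342.
r = 9.2342 / 108.63 + 0.075 = 0.08501 + 0.075 = 0.16001

16.00%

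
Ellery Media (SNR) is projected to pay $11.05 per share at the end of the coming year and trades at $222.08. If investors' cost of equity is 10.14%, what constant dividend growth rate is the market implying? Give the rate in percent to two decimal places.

5.16%

From P₀ = D₁/(r − g), the implied growth is g = r − D₁/P₀.
g = 0.1014 − 11.05/222.08 = 0.1014 − 0.04976 = 0.05164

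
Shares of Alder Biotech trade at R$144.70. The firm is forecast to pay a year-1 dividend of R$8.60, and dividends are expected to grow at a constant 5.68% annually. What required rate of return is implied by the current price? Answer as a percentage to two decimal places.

11.62%

Rearranging the constant-growth DDM: r = D₁/P₀ + g.
r = 8.6000 / 144.70 + 0.0568 = 0.05943 + 0.0568 = 0.11623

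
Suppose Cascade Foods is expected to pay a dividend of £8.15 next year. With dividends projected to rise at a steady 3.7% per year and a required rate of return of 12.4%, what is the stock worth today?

Gordon growth model: P₀ = D₁/(r − g), with D₁ = 8.15 given directly.
P₀ = 8.1500 / (0.124 − 0.037) = 8.1500 / 0.087 = 93.6782

£93.68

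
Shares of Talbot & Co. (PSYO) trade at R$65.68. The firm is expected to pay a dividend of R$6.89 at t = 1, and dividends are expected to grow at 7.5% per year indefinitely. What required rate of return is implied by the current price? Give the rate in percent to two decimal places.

17.99%

Rearranging the constant-growth DDM: r = D₁/P₀ + g.
r = 6.8900 / 65.68 + 0.075 = 0.10490 + 0.075 = 0.17990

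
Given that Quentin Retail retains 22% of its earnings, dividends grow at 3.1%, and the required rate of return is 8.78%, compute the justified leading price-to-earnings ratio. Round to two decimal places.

13.73

Payout ratio b = 1 − 0.22 = 0.78.
Justified leading P/E = b/(r−g) = 0.78/(0.0878−0.031) = 13.7324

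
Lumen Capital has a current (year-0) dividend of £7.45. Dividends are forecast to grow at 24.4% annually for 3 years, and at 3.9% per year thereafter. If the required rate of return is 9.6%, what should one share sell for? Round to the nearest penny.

Two-stage DDM. Project D₁…D_3 at 0.244, terminal growth 0.039, discount at r = 0.096.
D_1 = 9.2678
D_2 = 11.5291
D_3 = 14.3423
Terminal value at t=3: TV = D_4/(r−g) = 14.9016/(0.096−0.039) = 261.4316
P₀ = 9.2678/(1+0.096)^1 + 11.5291/(1+0.096)^2 + 14.3423/(1+0.096)^3 + 261.4316/(1+0.096)^3 = 227.5237

£227.52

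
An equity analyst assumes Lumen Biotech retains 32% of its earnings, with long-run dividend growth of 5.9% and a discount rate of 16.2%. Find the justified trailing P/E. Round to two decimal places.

Payout ratio b = 1 − 0.32 = 0.68.
Justified trailing P/E = b(1+g)/(r−g) = 0.68×(1+0.059)/(0.162−0.059) = 6.9915

6.99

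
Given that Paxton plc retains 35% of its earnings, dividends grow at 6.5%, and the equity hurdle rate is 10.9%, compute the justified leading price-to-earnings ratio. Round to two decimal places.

14.77

Payout ratio b = 1 − 0.35 = 0.65.
Justified leading P/E = b/(r−g) = 0.65/(0.109−0.065) = 14.7727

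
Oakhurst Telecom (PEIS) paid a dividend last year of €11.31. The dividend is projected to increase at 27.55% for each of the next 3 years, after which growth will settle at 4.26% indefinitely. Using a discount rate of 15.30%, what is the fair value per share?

Two-stage DDM. Project D₁…D_3 at 0.2755, terminal growth 0.0426, discount at r = 0.153.
D_1 = 14.4259
D_2 = 18.4002
D_3 = 23.4695
Terminal value at t=3: TV = D_4/(r−g) = 24.4693/(0.153−0.0426) = 221.6423
P₀ = 14.4259/(1+0.153)^1 + 18.4002/(1+0.153)^2 + 23.4695/(1+0.153)^3 + 221.6423/(1+0.153)^3 = 186.2628

€186.26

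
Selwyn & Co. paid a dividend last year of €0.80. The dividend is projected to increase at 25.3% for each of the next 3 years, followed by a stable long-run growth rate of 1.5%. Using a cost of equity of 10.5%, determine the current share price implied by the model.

€16.26

Two-stage DDM. Project D₁…D_3 at 0.253, terminal growth 0.015, discount at r = 0.105.
D_1 = 1.0024
D_2 = 1.2560
D_3 = 1.5738
Terminal value at t=3: TV = D_4/(r−g) = 1.5974/(0.105−0.015) = 17.7487
P₀ = 1.0024/(1+0.105)^1 + 1.2560/(1+0.105)^2 + 1.5738/(1+0.105)^3 + 17.7487/(1+0.105)^3 = 16.2569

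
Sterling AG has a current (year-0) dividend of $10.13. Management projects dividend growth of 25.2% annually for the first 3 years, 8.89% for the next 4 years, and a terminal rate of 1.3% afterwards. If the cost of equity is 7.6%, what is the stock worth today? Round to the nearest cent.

Three-stage DDM. Project D₁…D_7; terminal Gordon value at t=7 with g = 0.013; discount at r = 0.076.
D_1 = 12.6828
D_2 = 15.8788
D_3 = 19.8803
D_4 = 21.6476
D_5 = 23.5721
D_6 = 25.6677
D_7 = 27.9495
TV_7 = 28.3129/(0.076−0.013) = 449.4106
P₀ = Σ Dₜ/(1+r)ᵗ + TV_7/(1+r)^7 = 376.3566

$376.36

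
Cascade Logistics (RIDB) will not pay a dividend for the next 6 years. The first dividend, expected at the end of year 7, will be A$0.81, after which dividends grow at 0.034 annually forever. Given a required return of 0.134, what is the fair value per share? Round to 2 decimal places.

A$3.81

Deferred-dividend DDM. At t=6 the remaining stream is a growing perpetuity with first payment D_7 = 0.81.
V_6 = D_7/(r−g) = 0.81/(0.134−0.034) = 8.1000
P₀ = V_6/(1+r)^6 = 8.1000/(1+0.134)^6 = 3.8090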